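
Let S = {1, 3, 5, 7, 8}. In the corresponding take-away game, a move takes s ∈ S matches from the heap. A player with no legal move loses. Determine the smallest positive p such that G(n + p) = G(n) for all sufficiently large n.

15

n :  0  1  2  3  4  5  6  7  8  9 10 11 12 13 14 15 16 17 18 19 20 21 22 23 24 25 26 27 28 29 30 31
G :  0  1  0  1  0  1  0  1  2  3  2  3  2  3  2  0  1  0  1  0  1  0  1  2  3  2  3  2  3  2  0  1
G(n+15) = G(n) holds for n = 0,…,7 (a full window of length max(S) = 8), so the sequence is purely periodic with period 15.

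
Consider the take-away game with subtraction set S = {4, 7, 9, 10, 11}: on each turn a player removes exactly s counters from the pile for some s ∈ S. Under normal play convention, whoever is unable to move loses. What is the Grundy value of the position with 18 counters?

G(0) = 0
G(1) = mex{} = 0
G(2) = mex{} = 0
G(3) = mex{} = 0
G(4) = mex{0} = 1
G(5) = mex{0} = 1
G(6) = mex{0} = 1
G(7) = mex{0,0} = 1
G(8) = mex{1,0} = 2
G(9) = mex{1,0,0} = 2
G(10) = mex{1,0,0,0} = 2
G(11) = mex{1,1,0,0,0} = 2
G(12) = mex{2,1,0,0,0} = 3
G(13) = mex{2,1,1,0,0} = 3
G(14) = mex{2,1,1,1,0} = 3
G(15) = mex{2,2,1,1,1} = 0
G(16) = mex{3,2,1,1,1} = 0
G(17) = mex{3,2,2,1,1} = 0
G(18) = mex{3,2,2,2,1} = 0

0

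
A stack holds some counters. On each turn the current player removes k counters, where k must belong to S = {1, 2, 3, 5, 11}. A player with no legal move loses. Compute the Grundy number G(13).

G(0) = 0
G(1) = mex{0} = 1
G(2) = mex{1,0} = 2
G(3) = mex{2,1,0} = 3
G(4) = mex{3,2,1} = 0
G(5) = mex{0,3,2,0} = 1
G(6) = mex{1,0,3,1} = 2
G(7) = mex{2,1,0,2} = 3
G(8) = mex{3,2,1,3} = 0
G(9) = mex{0,3,2,0} = 1
G(10) = mex{1,0,3,1} = 2
G(11) = mex{2,1,0,2,0} = 3
G(12) = mex{3,2,1,3,1} = 0
G(13) = mex{0,3,2,0,2} = 1

1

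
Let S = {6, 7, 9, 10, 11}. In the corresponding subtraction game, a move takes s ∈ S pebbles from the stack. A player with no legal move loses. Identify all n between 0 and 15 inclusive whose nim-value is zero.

0, 1, 2, 3, 4, 5

G(0) = 0
G(1) = mex{} = 0
G(2) = mex{} = 0
G(3) = mex{} = 0
G(4) = mex{} = 0
G(5) = mex{} = 0
G(6) = mex{0} = 1
G(7) = mex{0,0} = 1
G(8) = mex{0,0} = 1
G(9) = mex{0,0,0} = 1
G(10) = mex{0,0,0,0} = 1
G(11) = mex{0,0,0,0,0} = 1
G(12) = mex{1,0,0,0,0} = 2
G(13) = mex{1,1,0,0,0} = 2
G(14) = mex{1,1,0,0,0} = 2
G(15) = mex{1,1,1,0,0} = 2
P-positions are exactly the n with G(n) = 0.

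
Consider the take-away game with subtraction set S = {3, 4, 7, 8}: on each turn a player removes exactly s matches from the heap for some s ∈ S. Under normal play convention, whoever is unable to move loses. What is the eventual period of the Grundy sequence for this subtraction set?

n :  0  1  2  3  4  5  6  7  8  9 10 11 12 13 14 15 16 17 18 19 20 21 22 23
G :  0  0  0  1  1  1  2  2  2  3  3  0  0  0  1  1  1  2  2  2  3  3  0  0
G(n+11) = G(n) holds for n = 0,…,7 (a full window of length max(S) = 8), so the sequence is purely periodic with period 11.

11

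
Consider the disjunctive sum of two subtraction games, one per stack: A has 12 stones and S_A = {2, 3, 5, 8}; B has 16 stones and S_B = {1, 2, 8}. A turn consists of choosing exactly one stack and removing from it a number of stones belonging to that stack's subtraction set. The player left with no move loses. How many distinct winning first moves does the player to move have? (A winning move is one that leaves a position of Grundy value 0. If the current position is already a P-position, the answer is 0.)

1

Stack A, S = {2, 3, 5, 8}:
n :  0  1  2  3  4  5  6  7  8  9 10 11 12
G :  0  0  1  1  2  2  3  0  4  1  3  0  4
G_A(12) = 4.
Stack B, S = {1, 2, 8}:
n :  0  1  2  3  4  5  6  7  8  9 10 11 12 13 14 15 16
G :  0  1  2  0  1  2  0  1  2  0  1  2  0  1  2  0  1
G_B(16) = 1.
Combined Grundy value = 4 ⊕ 1 = 5.
A winning move leaves total XOR = 0, i.e. changes one component's Grundy value g to g ⊕ X where X is the current total.
Stack A: need g' = 4⊕5 = 1. Options: 12−2→G=3, 12−3→G=1, 12−5→G=0, 12−8→G=2. Hits: 1.
Stack B: need g' = 1⊕5 = 4. Options: 16−1→G=0, 16−2→G=2, 16−8→G=2. Hits: 0.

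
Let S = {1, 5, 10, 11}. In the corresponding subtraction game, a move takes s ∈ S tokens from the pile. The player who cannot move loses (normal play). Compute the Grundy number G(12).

2

G(0) = 0
G(1) = mex{0} = 1
G(2) = mex{1} = 0
G(3) = mex{0} = 1
G(4) = mex{1} = 0
G(5) = mex{0,0} = 1
G(6) = mex{1,1} = 0
G(7) = mex{0,0} = 1
G(8) = mex{1,1} = 0
G(9) = mex{0,0} = 1
G(10) = mex{1,1,0} = 2
G(11) = mex{2,0,1,0} = 3
G(12) = mex{3,1,0,1} = 2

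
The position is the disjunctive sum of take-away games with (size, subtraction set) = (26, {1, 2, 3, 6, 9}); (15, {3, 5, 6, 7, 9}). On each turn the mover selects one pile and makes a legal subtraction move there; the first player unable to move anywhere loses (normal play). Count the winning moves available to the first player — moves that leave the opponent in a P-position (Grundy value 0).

Pile A, S = {1, 2, 3, 6, 9}:
n :  0  1  2  3  4  5  6  7  8  9 10 11 12 13 14 15 16 17 18 19 20 21 22 23 24 25 26
G :  0  1  2  3  0  1  2  3  0  1  2  3  0  1  2  3  0  1  2  3  0  1  2  3  0  1  2
G_A(26) = 2.
Pile B, S = {3, 5, 6, 7, 9}:
n :  0  1  2  3  4  5  6  7  8  9 10 11 12 13 14 15
G :  0  0  0  1  1  1  2  2  2  3  3  3  0  0  0  1
G_B(15) = 1.
Combined Grundy value = 2 ⊕ 1 = 3.
A winning move leaves total XOR = 0, i.e. changes one component's Grundy value g to g ⊕ X where X is the current total.
Pile A: need g' = 2⊕3 = 1. Options: 26−1→G=1, 26−2→G=0, 26−3→G=3, 26−6→G=0, 26−9→G=1. Hits: 2.
Pile B: need g' = 1⊕3 = 2. Options: 15−3→G=0, 15−5→G=3, 15−6→G=3, 15−7→G=2, 15−9→G=2. Hits: 2.

4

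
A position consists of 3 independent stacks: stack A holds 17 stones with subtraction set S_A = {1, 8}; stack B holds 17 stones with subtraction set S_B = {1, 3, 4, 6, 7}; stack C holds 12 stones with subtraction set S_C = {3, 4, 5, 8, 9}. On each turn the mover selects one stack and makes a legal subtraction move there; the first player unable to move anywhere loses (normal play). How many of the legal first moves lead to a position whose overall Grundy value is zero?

4

Stack A, S = {1, 8}:
n :  0  1  2  3  4  5  6  7  8  9 10 11 12 13 14 15 16 17
G :  0  1  0  1  0  1  0  1  2  0  1  0  1  0  1  0  1  2
G_A(17) = 2.
Stack B, S = {1, 3, 4, 6, 7}:
G(0) = 0
G(1) = mex{0} = 1
G(2) = mex{1} = 0
G(3) = mex{0,0} = 1
G(4) = mex{1,1,0} = 2
G(5) = mex{2,0,1} = 3
G(6) = mex{3,1,0,0} = 2
G(7) = mex{2,2,1,1,0} = 3
G(8) = mex{3,3,2,0,1} = 4
G(9) = mex{4,2,3,1,0} = 5
G(10) = mex{5,3,2,2,1} = 0
G(11) = mex{0,4,3,3,2} = 1
G(12) = mex{1,5,4,2,3} = 0
G(13) = mex{0,0,5,3,2} = 1
G(14) = mex{1,1,0,4,3} = 2
G(15) = mex{2,0,1,5,4} = 3
G(16) = mex{3,1,0,0,5} = 2
G(17) = mex{2,2,1,1,0} = 3
G_B(17) = 3.
Stack C, S = {3, 4, 5, 8, 9}:
n :  0  1  2  3  4  5  6  7  8  9 10 11 12
G :  0  0  0  1  1  1  2  2  2  3  3  3  0
G_C(12) = 0.
Combined Grundy value = 2 ⊕ 3 ⊕ 0 = 1.
A winning move leaves total XOR = 0, i.e. changes one component's Grundy value g to g ⊕ X where X is the current total.
Stack A: need g' = 2⊕1 = 3. Options: 17−1→G=1, 17−8→G=0. Hits: 0.
Stack B: need g' = 3⊕1 = 2. Options: 17−1→G=2, 17−3→G=2, 17−4→G=1, 17−6→G=1, 17−7→G=0. Hits: 2.
Stack C: need g' = 0⊕1 = 1. Options: 12−3→G=3, 12−4→G=2, 12−5→G=2, 12−8→G=1, 12−9→G=1. Hits: 2.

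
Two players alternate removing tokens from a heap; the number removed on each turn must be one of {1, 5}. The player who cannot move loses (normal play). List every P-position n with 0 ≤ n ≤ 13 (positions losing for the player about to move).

G(0) = 0
G(1) = mex{0} = 1
G(2) = mex{1} = 0
G(3) = mex{0} = 1
G(4) = mex{1} = 0
G(5) = mex{0,0} = 1
G(6) = mex{1,1} = 0
G(7) = mex{0,0} = 1
G(8) = mex{1,1} = 0
G(9) = mex{0,0} = 1
G(10) = mex{1,1} = 0
G(11) = mex{0,0} = 1
G(12) = mex{1,1} = 0
G(13) = mex{0,0} = 1
P-positions are exactly the n with G(n) = 0.

0, 2, 4, 6, 8, 10, 12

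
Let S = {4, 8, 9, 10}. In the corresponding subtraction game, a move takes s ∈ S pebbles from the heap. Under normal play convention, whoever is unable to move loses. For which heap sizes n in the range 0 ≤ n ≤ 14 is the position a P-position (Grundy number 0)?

G(0) = 0
G(1) = mex{} = 0
G(2) = mex{} = 0
G(3) = mex{} = 0
G(4) = mex{0} = 1
G(5) = mex{0} = 1
G(6) = mex{0} = 1
G(7) = mex{0} = 1
G(8) = mex{1,0} = 2
G(9) = mex{1,0,0} = 2
G(10) = mex{1,0,0,0} = 2
G(11) = mex{1,0,0,0} = 2
G(12) = mex{2,1,0,0} = 3
G(13) = mex{2,1,1,0} = 3
G(14) = mex{2,1,1,1} = 0
P-positions are exactly the n with G(n) = 0.

0, 1, 2, 3, 14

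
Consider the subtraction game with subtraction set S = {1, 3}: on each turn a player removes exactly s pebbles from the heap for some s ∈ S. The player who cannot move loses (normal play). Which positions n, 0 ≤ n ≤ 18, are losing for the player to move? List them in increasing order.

n :  0  1  2  3  4  5  6  7  8  9 10 11 12 13 14 15 16 17 18
G :  0  1  0  1  0  1  0  1  0  1  0  1  0  1  0  1  0  1  0
P-positions are exactly the n with G(n) = 0.

0, 2, 4, 6, 8, 10, 12, 14, 16, 18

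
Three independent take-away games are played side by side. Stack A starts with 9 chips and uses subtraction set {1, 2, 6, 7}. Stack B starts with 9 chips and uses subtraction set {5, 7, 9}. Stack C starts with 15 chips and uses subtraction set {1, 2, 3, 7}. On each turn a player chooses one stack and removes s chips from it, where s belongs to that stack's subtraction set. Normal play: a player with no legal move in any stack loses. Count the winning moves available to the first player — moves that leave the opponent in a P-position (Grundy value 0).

3

Stack A, S = {1, 2, 6, 7}:
n : 0 1 2 3 4 5 6 7 8 9
G : 0 1 2 0 1 2 3 4 0 1
G_A(9) = 1.
Stack B, S = {5, 7, 9}:
n : 0 1 2 3 4 5 6 7 8 9
G : 0 0 0 0 0 1 1 1 1 1
G_B(9) = 1.
Stack C, S = {1, 2, 3, 7}:
G(0) = 0
G(1) = mex{0} = 1
G(2) = mex{1,0} = 2
G(3) = mex{2,1,0} = 3
G(4) = mex{3,2,1} = 0
G(5) = mex{0,3,2} = 1
G(6) = mex{1,0,3} = 2
G(7) = mex{2,1,0,0} = 3
G(8) = mex{3,2,1,1} = 0
G(9) = mex{0,3,2,2} = 1
G(10) = mex{1,0,3,3} = 2
G(11) = mex{2,1,0,0} = 3
G(12) = mex{3,2,1,1} = 0
G(13) = mex{0,3,2,2} = 1
G(14) = mex{1,0,3,3} = 2
G(15) = mex{2,1,0,0} = 3
G_C(15) = 3.
Combined Grundy value = 1 ⊕ 1 ⊕ 3 = 3.
A winning move leaves total XOR = 0, i.e. changes one component's Grundy value g to g ⊕ X where X is the current total.
Stack A: need g' = 1⊕3 = 2. Options: 9−1→G=0, 9−2→G=4, 9−6→G=0, 9−7→G=2. Hits: 1.
Stack B: need g' = 1⊕3 = 2. Options: 9−5→G=0, 9−7→G=0, 9−9→G=0. Hits: 0.
Stack C: need g' = 3⊕3 = 0. Options: 15−1→G=2, 15−2→G=1, 15−3→G=0, 15−7→G=0. Hits: 2.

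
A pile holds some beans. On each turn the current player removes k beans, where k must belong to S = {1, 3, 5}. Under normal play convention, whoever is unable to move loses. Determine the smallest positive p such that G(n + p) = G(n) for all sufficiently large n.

2

n :  0  1  2  3  4  5  6  7  8  9 10 11 12 13 14
G :  0  1  0  1  0  1  0  1  0  1  0  1  0  1  0
G(n+2) = G(n) holds for n = 0,…,4 (a full window of length max(S) = 5), so the sequence is purely periodic with period 2.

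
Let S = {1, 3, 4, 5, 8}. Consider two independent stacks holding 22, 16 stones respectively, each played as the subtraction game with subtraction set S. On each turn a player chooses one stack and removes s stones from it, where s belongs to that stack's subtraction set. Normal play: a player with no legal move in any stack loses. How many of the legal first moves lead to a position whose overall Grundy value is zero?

3

All stacks use S = {1, 3, 4, 5, 8}:
n :  0  1  2  3  4  5  6  7  8  9 10 11 12 13 14 15 16 17 18 19 20 21 22
G :  0  1  0  1  2  3  2  3  4  0  1  0  1  2  3  2  3  4  0  1  0  1  2
Stack A: G(22) = 2.
Stack B: G(16) = 3.
Combined Grundy value = 2 ⊕ 3 = 1.
A winning move leaves total XOR = 0, i.e. changes one component's Grundy value g to g ⊕ X where X is the current total.
Stack A: need g' = 2⊕1 = 3. Options: 22−1→G=1, 22−3→G=1, 22−4→G=0, 22−5→G=4, 22−8→G=3. Hits: 1.
Stack B: need g' = 3⊕1 = 2. Options: 16−1→G=2, 16−3→G=2, 16−4→G=1, 16−5→G=0, 16−8→G=4. Hits: 2.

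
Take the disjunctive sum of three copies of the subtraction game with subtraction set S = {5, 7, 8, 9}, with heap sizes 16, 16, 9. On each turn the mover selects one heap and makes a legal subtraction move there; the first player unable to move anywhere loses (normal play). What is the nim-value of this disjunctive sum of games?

All heaps use S = {5, 7, 8, 9}:
n :  0  1  2  3  4  5  6  7  8  9 10 11 12 13 14 15 16
G :  0  0  0  0  0  1  1  1  1  1  2  2  2  2  0  0  0
Heap A: G(16) = 0.
Heap B: G(16) = 0.
Heap C: G(9) = 1.
Combined Grundy value = 0 ⊕ 0 ⊕ 1 = 1.

1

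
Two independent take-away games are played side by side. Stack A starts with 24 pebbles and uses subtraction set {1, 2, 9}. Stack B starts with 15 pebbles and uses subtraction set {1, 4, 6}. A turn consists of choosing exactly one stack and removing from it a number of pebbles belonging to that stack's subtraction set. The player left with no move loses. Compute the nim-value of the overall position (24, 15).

Stack A, S = {1, 2, 9}:
n :  0  1  2  3  4  5  6  7  8  9 10 11 12 13 14 15 16 17 18 19 20 21 22 23 24
G :  0  1  2  0  1  2  0  1  2  3  0  1  2  0  1  2  0  1  2  3  0  1  2  0  1
G_A(24) = 1.
Stack B, S = {1, 4, 6}:
n :  0  1  2  3  4  5  6  7  8  9 10 11 12 13 14 15
G :  0  1  0  1  2  0  1  0  1  2  0  1  0  1  2  0
G_B(15) = 0.
Combined Grundy value = 1 ⊕ 0 = 1.

1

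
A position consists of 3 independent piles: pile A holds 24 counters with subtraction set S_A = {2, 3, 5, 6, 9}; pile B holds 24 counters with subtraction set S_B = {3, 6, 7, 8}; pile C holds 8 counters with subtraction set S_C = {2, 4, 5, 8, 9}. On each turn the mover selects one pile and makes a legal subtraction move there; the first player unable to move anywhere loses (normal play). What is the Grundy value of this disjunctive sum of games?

4

Pile A, S = {2, 3, 5, 6, 9}:
n :  0  1  2  3  4  5  6  7  8  9 10 11 12 13 14 15 16 17 18 19 20 21 22 23 24
G :  0  0  1  1  2  2  3  3  0  4  1  5  0  4  1  2  0  3  1  2  0  3  1  2  0
G_A(24) = 0.
Pile B, S = {3, 6, 7, 8}:
G(0) = 0
G(1) = mex{} = 0
G(2) = mex{} = 0
G(3) = mex{0} = 1
G(4) = mex{0} = 1
G(5) = mex{0} = 1
G(6) = mex{1,0} = 2
G(7) = mex{1,0,0} = 2
G(8) = mex{1,0,0,0} = 2
G(9) = mex{2,1,0,0} = 3
G(10) = mex{2,1,1,0} = 3
G(11) = mex{2,1,1,1} = 0
G(12) = mex{3,2,1,1} = 0
G(13) = mex{3,2,2,1} = 0
G(14) = mex{0,2,2,2} = 1
G(15) = mex{0,3,2,2} = 1
G(16) = mex{0,3,3,2} = 1
G(17) = mex{1,0,3,3} = 2
G(18) = mex{1,0,0,3} = 2
G(19) = mex{1,0,0,0} = 2
G(20) = mex{2,1,0,0} = 3
G(21) = mex{2,1,1,0} = 3
G(22) = mex{2,1,1,1} = 0
G(23) = mex{3,2,1,1} = 0
G(24) = mex{3,2,2,1} = 0
G_B(24) = 0.
Pile C, S = {2, 4, 5, 8, 9}:
n : 0 1 2 3 4 5 6 7 8
G : 0 0 1 1 2 2 3 0 4
G_C(8) = 4.
Combined Grundy value = 0 ⊕ 0 ⊕ 4 = 4.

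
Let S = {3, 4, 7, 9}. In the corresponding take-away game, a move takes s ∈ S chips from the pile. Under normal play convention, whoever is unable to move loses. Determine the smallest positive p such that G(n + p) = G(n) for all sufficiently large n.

12

n :  0  1  2  3  4  5  6  7  8  9 10 11 12 13 14 15 16 17 18 19 20 21 22 23 24 25
G :  0  0  0  1  1  1  2  2  2  3  3  3  0  0  0  1  1  1  2  2  2  3  3  3  0  0
G(n+12) = G(n) holds for n = 0,…,8 (a full window of length max(S) = 9), so the sequence is purely periodic with period 12.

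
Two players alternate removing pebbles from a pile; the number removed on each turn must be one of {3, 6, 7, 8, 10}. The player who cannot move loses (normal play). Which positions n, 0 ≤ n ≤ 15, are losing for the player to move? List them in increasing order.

G(0) = 0
G(1) = mex{} = 0
G(2) = mex{} = 0
G(3) = mex{0} = 1
G(4) = mex{0} = 1
G(5) = mex{0} = 1
G(6) = mex{1,0} = 2
G(7) = mex{1,0,0} = 2
G(8) = mex{1,0,0,0} = 2
G(9) = mex{2,1,0,0} = 3
G(10) = mex{2,1,1,0,0} = 3
G(11) = mex{2,1,1,1,0} = 3
G(12) = mex{3,2,1,1,0} = 4
G(13) = mex{3,2,2,1,1} = 0
G(14) = mex{3,2,2,2,1} = 0
G(15) = mex{4,3,2,2,1} = 0
P-positions are exactly the n with G(n) = 0.

0, 1, 2, 13, 14, 15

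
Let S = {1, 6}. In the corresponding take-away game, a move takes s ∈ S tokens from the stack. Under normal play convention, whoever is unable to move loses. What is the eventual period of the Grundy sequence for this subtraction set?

7

G(0) = 0
G(1) = mex{0} = 1
G(2) = mex{1} = 0
G(3) = mex{0} = 1
G(4) = mex{1} = 0
G(5) = mex{0} = 1
G(6) = mex{1,0} = 2
G(7) = mex{2,1} = 0
G(8) = mex{0,0} = 1
G(9) = mex{1,1} = 0
G(10) = mex{0,0} = 1
G(11) = mex{1,1} = 0
G(12) = mex{0,2} = 1
G(13) = mex{1,0} = 2
G(14) = mex{2,1} = 0
G(15) = mex{0,0} = 1
G(n+7) = G(n) holds for n = 0,…,5 (a full window of length max(S) = 6), so the sequence is purely periodic with period 7.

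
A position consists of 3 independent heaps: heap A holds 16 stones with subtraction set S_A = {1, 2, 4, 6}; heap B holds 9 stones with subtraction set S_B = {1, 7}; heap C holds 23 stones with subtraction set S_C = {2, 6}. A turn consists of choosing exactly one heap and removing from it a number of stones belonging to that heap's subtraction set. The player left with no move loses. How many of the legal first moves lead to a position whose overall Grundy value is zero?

Heap A, S = {1, 2, 4, 6}:
n :  0  1  2  3  4  5  6  7  8  9 10 11 12 13 14 15 16
G :  0  1  2  0  1  2  3  4  0  1  2  0  1  2  3  4  0
G_A(16) = 0.
Heap B, S = {1, 7}:
G(0) = 0
G(1) = mex{0} = 1
G(2) = mex{1} = 0
G(3) = mex{0} = 1
G(4) = mex{1} = 0
G(5) = mex{0} = 1
G(6) = mex{1} = 0
G(7) = mex{0,0} = 1
G(8) = mex{1,1} = 0
G(9) = mex{0,0} = 1
G_B(9) = 1.
Heap C, S = {2, 6}:
G(0) = 0
G(1) = mex{} = 0
G(2) = mex{0} = 1
G(3) = mex{0} = 1
G(4) = mex{1} = 0
G(5) = mex{1} = 0
G(6) = mex{0,0} = 1
G(7) = mex{0,0} = 1
G(8) = mex{1,1} = 0
G(9) = mex{1,1} = 0
G(10) = mex{0,0} = 1
G(11) = mex{0,0} = 1
G(12) = mex{1,1} = 0
G(13) = mex{1,1} = 0
G(14) = mex{0,0} = 1
G(15) = mex{0,0} = 1
G(16) = mex{1,1} = 0
G(17) = mex{1,1} = 0
G(18) = mex{0,0} = 1
G(19) = mex{0,0} = 1
G(20) = mex{1,1} = 0
G(21) = mex{1,1} = 0
G(22) = mex{0,0} = 1
G(23) = mex{0,0} = 1
G_C(23) = 1.
Combined Grundy value = 0 ⊕ 1 ⊕ 1 = 0.
A winning move leaves total XOR = 0, i.e. changes one component's Grundy value g to g ⊕ X where X is the current total.
Heap A: target g' = 0⊕0 = 0, but every legal move changes the Grundy value (mex property), so 0 moves.
Heap B: target g' = 1⊕0 = 1, but every legal move changes the Grundy value (mex property), so 0 moves.
Heap C: target g' = 1⊕0 = 1, but every legal move changes the Grundy value (mex property), so 0 moves.

0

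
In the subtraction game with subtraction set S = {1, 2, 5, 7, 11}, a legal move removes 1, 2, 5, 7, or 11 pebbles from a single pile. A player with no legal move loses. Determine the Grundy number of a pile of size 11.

2

n :  0  1  2  3  4  5  6  7  8  9 10 11
G :  0  1  2  0  1  2  0  1  2  0  1  2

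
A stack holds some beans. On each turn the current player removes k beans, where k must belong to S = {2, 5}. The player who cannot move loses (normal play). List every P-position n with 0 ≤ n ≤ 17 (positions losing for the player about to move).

0, 1, 4, 7, 8, 11, 14, 15

G(0) = 0
G(1) = mex{} = 0
G(2) = mex{0} = 1
G(3) = mex{0} = 1
G(4) = mex{1} = 0
G(5) = mex{1,0} = 2
G(6) = mex{0,0} = 1
G(7) = mex{2,1} = 0
G(8) = mex{1,1} = 0
G(9) = mex{0,0} = 1
G(10) = mex{0,2} = 1
G(11) = mex{1,1} = 0
G(12) = mex{1,0} = 2
G(13) = mex{0,0} = 1
G(14) = mex{2,1} = 0
G(15) = mex{1,1} = 0
G(16) = mex{0,0} = 1
G(17) = mex{0,2} = 1
P-positions are exactly the n with G(n) = 0.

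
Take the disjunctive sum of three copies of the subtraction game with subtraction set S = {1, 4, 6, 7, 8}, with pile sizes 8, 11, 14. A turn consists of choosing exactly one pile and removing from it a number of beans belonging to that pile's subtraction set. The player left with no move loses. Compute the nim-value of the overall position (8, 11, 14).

7

All piles use S = {1, 4, 6, 7, 8}:
n :  0  1  2  3  4  5  6  7  8  9 10 11 12 13 14
G :  0  1  0  1  2  0  1  2  3  2  3  4  5  3  0
Pile A: G(8) = 3.
Pile B: G(11) = 4.
Pile C: G(14) = 0.
Combined Grundy value = 3 ⊕ 4 ⊕ 0 = 7.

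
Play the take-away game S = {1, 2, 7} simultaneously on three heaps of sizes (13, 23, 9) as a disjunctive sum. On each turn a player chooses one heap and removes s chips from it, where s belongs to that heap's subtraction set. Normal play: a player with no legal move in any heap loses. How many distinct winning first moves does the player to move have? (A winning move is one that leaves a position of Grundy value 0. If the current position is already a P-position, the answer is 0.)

3

All heaps use S = {1, 2, 7}:
G(0) = 0
G(1) = mex{0} = 1
G(2) = mex{1,0} = 2
G(3) = mex{2,1} = 0
G(4) = mex{0,2} = 1
G(5) = mex{1,0} = 2
G(6) = mex{2,1} = 0
G(7) = mex{0,2,0} = 1
G(8) = mex{1,0,1} = 2
G(9) = mex{2,1,2} = 0
G(10) = mex{0,2,0} = 1
G(11) = mex{1,0,1} = 2
G(12) = mex{2,1,2} = 0
G(13) = mex{0,2,0} = 1
G(14) = mex{1,0,1} = 2
G(15) = mex{2,1,2} = 0
G(16) = mex{0,2,0} = 1
G(17) = mex{1,0,1} = 2
G(18) = mex{2,1,2} = 0
G(19) = mex{0,2,0} = 1
G(20) = mex{1,0,1} = 2
G(21) = mex{2,1,2} = 0
G(22) = mex{0,2,0} = 1
G(23) = mex{1,0,1} = 2
Heap A: G(13) = 1.
Heap B: G(23) = 2.
Heap C: G(9) = 0.
Combined Grundy value = 1 ⊕ 2 ⊕ 0 = 3.
A winning move leaves total XOR = 0, i.e. changes one component's Grundy value g to g ⊕ X where X is the current total.
Heap A: need g' = 1⊕3 = 2. Options: 13−1→G=0, 13−2→G=2, 13−7→G=0. Hits: 1.
Heap B: need g' = 2⊕3 = 1. Options: 23−1→G=1, 23−2→G=0, 23−7→G=1. Hits: 2.
Heap C: need g' = 0⊕3 = 3. Options: 9−1→G=2, 9−2→G=1, 9−7→G=2. Hits: 0.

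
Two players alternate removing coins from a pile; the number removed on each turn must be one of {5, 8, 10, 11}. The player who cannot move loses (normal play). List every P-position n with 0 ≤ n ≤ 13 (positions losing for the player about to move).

0, 1, 2, 3, 4

G(0) = 0
G(1) = mex{} = 0
G(2) = mex{} = 0
G(3) = mex{} = 0
G(4) = mex{} = 0
G(5) = mex{0} = 1
G(6) = mex{0} = 1
G(7) = mex{0} = 1
G(8) = mex{0,0} = 1
G(9) = mex{0,0} = 1
G(10) = mex{1,0,0} = 2
G(11) = mex{1,0,0,0} = 2
G(12) = mex{1,0,0,0} = 2
G(13) = mex{1,1,0,0} = 2
P-positions are exactly the n with G(n) = 0.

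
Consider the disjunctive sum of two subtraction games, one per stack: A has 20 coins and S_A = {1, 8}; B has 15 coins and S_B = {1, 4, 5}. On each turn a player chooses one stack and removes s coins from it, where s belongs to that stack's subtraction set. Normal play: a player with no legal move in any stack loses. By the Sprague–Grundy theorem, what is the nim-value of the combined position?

Stack A, S = {1, 8}:
n :  0  1  2  3  4  5  6  7  8  9 10 11 12 13 14 15 16 17 18 19 20
G :  0  1  0  1  0  1  0  1  2  0  1  0  1  0  1  0  1  2  0  1  0
G_A(20) = 0.
Stack B, S = {1, 4, 5}:
G(0) = 0
G(1) = mex{0} = 1
G(2) = mex{1} = 0
G(3) = mex{0} = 1
G(4) = mex{1,0} = 2
G(5) = mex{2,1,0} = 3
G(6) = mex{3,0,1} = 2
G(7) = mex{2,1,0} = 3
G(8) = mex{3,2,1} = 0
G(9) = mex{0,3,2} = 1
G(10) = mex{1,2,3} = 0
G(11) = mex{0,3,2} = 1
G(12) = mex{1,0,3} = 2
G(13) = mex{2,1,0} = 3
G(14) = mex{3,0,1} = 2
G(15) = mex{2,1,0} = 3
G_B(15) = 3.
Combined Grundy value = 0 ⊕ 3 = 3.

3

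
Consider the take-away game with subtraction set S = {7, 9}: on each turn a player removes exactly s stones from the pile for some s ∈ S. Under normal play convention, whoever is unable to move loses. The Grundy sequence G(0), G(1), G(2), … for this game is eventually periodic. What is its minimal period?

16

G(0) = 0
G(1) = mex{} = 0
G(2) = mex{} = 0
G(3) = mex{} = 0
G(4) = mex{} = 0
G(5) = mex{} = 0
G(6) = mex{} = 0
G(7) = mex{0} = 1
G(8) = mex{0} = 1
G(9) = mex{0,0} = 1
G(10) = mex{0,0} = 1
G(11) = mex{0,0} = 1
G(12) = mex{0,0} = 1
G(13) = mex{0,0} = 1
G(14) = mex{1,0} = 2
G(15) = mex{1,0} = 2
G(16) = mex{1,1} = 0
G(17) = mex{1,1} = 0
G(18) = mex{1,1} = 0
G(19) = mex{1,1} = 0
G(20) = mex{1,1} = 0
G(21) = mex{2,1} = 0
G(22) = mex{2,1} = 0
G(23) = mex{0,2} = 1
G(24) = mex{0,2} = 1
G(25) = mex{0,0} = 1
G(26) = mex{0,0} = 1
G(27) = mex{0,0} = 1
G(28) = mex{0,0} = 1
G(29) = mex{0,0} = 1
G(30) = mex{1,0} = 2
G(31) = mex{1,0} = 2
G(32) = mex{1,1} = 0
G(33) = mex{1,1} = 0
G(n+16) = G(n) holds for n = 0,…,8 (a full window of length max(S) = 9), so the sequence is purely periodic with period 16.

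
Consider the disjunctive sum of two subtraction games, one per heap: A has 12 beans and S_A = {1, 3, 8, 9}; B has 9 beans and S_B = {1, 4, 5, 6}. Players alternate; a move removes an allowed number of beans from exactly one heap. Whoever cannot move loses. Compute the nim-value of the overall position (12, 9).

Heap A, S = {1, 3, 8, 9}:
n :  0  1  2  3  4  5  6  7  8  9 10 11 12
G :  0  1  0  1  0  1  0  1  2  3  2  3  2
G_A(12) = 2.
Heap B, S = {1, 4, 5, 6}:
n : 0 1 2 3 4 5 6 7 8 9
G : 0 1 0 1 2 3 2 3 4 0
G_B(9) = 0.
Combined Grundy value = 2 ⊕ 0 = 2.

2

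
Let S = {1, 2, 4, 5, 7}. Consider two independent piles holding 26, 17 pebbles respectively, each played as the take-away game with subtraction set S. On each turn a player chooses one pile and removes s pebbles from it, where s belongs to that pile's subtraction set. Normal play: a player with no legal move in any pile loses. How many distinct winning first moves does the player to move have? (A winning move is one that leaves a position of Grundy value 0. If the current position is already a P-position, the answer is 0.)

All piles use S = {1, 2, 4, 5, 7}:
G(0) = 0
G(1) = mex{0} = 1
G(2) = mex{1,0} = 2
G(3) = mex{2,1} = 0
G(4) = mex{0,2,0} = 1
G(5) = mex{1,0,1,0} = 2
G(6) = mex{2,1,2,1} = 0
G(7) = mex{0,2,0,2,0} = 1
G(8) = mex{1,0,1,0,1} = 2
G(9) = mex{2,1,2,1,2} = 0
G(10) = mex{0,2,0,2,0} = 1
G(11) = mex{1,0,1,0,1} = 2
G(12) = mex{2,1,2,1,2} = 0
G(13) = mex{0,2,0,2,0} = 1
G(14) = mex{1,0,1,0,1} = 2
G(15) = mex{2,1,2,1,2} = 0
G(16) = mex{0,2,0,2,0} = 1
G(17) = mex{1,0,1,0,1} = 2
G(18) = mex{2,1,2,1,2} = 0
G(19) = mex{0,2,0,2,0} = 1
G(20) = mex{1,0,1,0,1} = 2
G(21) = mex{2,1,2,1,2} = 0
G(22) = mex{0,2,0,2,0} = 1
G(23) = mex{1,0,1,0,1} = 2
G(24) = mex{2,1,2,1,2} = 0
G(25) = mex{0,2,0,2,0} = 1
G(26) = mex{1,0,1,0,1} = 2
Pile A: G(26) = 2.
Pile B: G(17) = 2.
Combined Grundy value = 2 ⊕ 2 = 0.
A winning move leaves total XOR = 0, i.e. changes one component's Grundy value g to g ⊕ X where X is the current total.
Pile A: target g' = 2⊕0 = 2, but every legal move changes the Grundy value (mex property), so 0 moves.
Pile B: target g' = 2⊕0 = 2, but every legal move changes the Grundy value (mex property), so 0 moves.

0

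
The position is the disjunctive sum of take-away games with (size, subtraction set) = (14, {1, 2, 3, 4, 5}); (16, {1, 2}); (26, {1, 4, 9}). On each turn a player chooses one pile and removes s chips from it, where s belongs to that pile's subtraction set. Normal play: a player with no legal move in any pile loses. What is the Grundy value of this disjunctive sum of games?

2

Pile A, S = {1, 2, 3, 4, 5}:
G(0) = 0
G(1) = mex{0} = 1
G(2) = mex{1,0} = 2
G(3) = mex{2,1,0} = 3
G(4) = mex{3,2,1,0} = 4
G(5) = mex{4,3,2,1,0} = 5
G(6) = mex{5,4,3,2,1} = 0
G(7) = mex{0,5,4,3,2} = 1
G(8) = mex{1,0,5,4,3} = 2
G(9) = mex{2,1,0,5,4} = 3
G(10) = mex{3,2,1,0,5} = 4
G(11) = mex{4,3,2,1,0} = 5
G(12) = mex{5,4,3,2,1} = 0
G(13) = mex{0,5,4,3,2} = 1
G(14) = mex{1,0,5,4,3} = 2
G_A(14) = 2.
Pile B, S = {1, 2}:
G(0) = 0
G(1) = mex{0} = 1
G(2) = mex{1,0} = 2
G(3) = mex{2,1} = 0
G(4) = mex{0,2} = 1
G(5) = mex{1,0} = 2
G(6) = mex{2,1} = 0
G(7) = mex{0,2} = 1
G(8) = mex{1,0} = 2
G(9) = mex{2,1} = 0
G(10) = mex{0,2} = 1
G(11) = mex{1,0} = 2
G(12) = mex{2,1} = 0
G(13) = mex{0,2} = 1
G(14) = mex{1,0} = 2
G(15) = mex{2,1} = 0
G(16) = mex{0,2} = 1
G_B(16) = 1.
Pile C, S = {1, 4, 9}:
n :  0  1  2  3  4  5  6  7  8  9 10 11 12 13 14 15 16 17 18 19 20 21 22 23 24 25 26
G :  0  1  0  1  2  0  1  0  1  2  0  1  0  1  2  0  1  0  1  2  0  1  0  1  2  0  1
G_C(26) = 1.
Combined Grundy value = 2 ⊕ 1 ⊕ 1 = 2.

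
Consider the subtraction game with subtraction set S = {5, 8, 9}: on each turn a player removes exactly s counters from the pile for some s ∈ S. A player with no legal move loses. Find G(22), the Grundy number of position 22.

G(0) = 0
G(1) = mex{} = 0
G(2) = mex{} = 0
G(3) = mex{} = 0
G(4) = mex{} = 0
G(5) = mex{0} = 1
G(6) = mex{0} = 1
G(7) = mex{0} = 1
G(8) = mex{0,0} = 1
G(9) = mex{0,0,0} = 1
G(10) = mex{1,0,0} = 2
G(11) = mex{1,0,0} = 2
G(12) = mex{1,0,0} = 2
G(13) = mex{1,1,0} = 2
G(14) = mex{1,1,1} = 0
G(15) = mex{2,1,1} = 0
G(16) = mex{2,1,1} = 0
G(17) = mex{2,1,1} = 0
G(18) = mex{2,2,1} = 0
G(19) = mex{0,2,2} = 1
G(20) = mex{0,2,2} = 1
G(21) = mex{0,2,2} = 1
G(22) = mex{0,0,2} = 1

1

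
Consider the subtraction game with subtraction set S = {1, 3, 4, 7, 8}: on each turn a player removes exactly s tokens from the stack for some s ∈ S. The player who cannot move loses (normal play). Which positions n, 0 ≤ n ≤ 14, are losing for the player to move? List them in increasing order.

n :  0  1  2  3  4  5  6  7  8  9 10 11 12 13 14
G :  0  1  0  1  2  3  2  3  4  5  4  0  1  0  1
P-positions are exactly the n with G(n) = 0.

0, 2, 11, 13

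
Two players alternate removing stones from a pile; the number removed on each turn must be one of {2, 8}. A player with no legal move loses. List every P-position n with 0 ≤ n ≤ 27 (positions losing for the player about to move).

0, 1, 4, 5, 10, 11, 14, 15, 20, 21, 24, 25

G(0) = 0
G(1) = mex{} = 0
G(2) = mex{0} = 1
G(3) = mex{0} = 1
G(4) = mex{1} = 0
G(5) = mex{1} = 0
G(6) = mex{0} = 1
G(7) = mex{0} = 1
G(8) = mex{1,0} = 2
G(9) = mex{1,0} = 2
G(10) = mex{2,1} = 0
G(11) = mex{2,1} = 0
G(12) = mex{0,0} = 1
G(13) = mex{0,0} = 1
G(14) = mex{1,1} = 0
G(15) = mex{1,1} = 0
G(16) = mex{0,2} = 1
G(17) = mex{0,2} = 1
G(18) = mex{1,0} = 2
G(19) = mex{1,0} = 2
G(20) = mex{2,1} = 0
G(21) = mex{2,1} = 0
G(22) = mex{0,0} = 1
G(23) = mex{0,0} = 1
G(24) = mex{1,1} = 0
G(25) = mex{1,1} = 0
G(26) = mex{0,2} = 1
G(27) = mex{0,2} = 1
P-positions are exactly the n with G(n) = 0.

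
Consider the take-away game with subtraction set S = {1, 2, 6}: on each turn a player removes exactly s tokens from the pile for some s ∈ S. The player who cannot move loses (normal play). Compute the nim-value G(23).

G(0) = 0
G(1) = mex{0} = 1
G(2) = mex{1,0} = 2
G(3) = mex{2,1} = 0
G(4) = mex{0,2} = 1
G(5) = mex{1,0} = 2
G(6) = mex{2,1,0} = 3
G(7) = mex{3,2,1} = 0
G(8) = mex{0,3,2} = 1
G(9) = mex{1,0,0} = 2
G(10) = mex{2,1,1} = 0
G(11) = mex{0,2,2} = 1
G(12) = mex{1,0,3} = 2
G(13) = mex{2,1,0} = 3
G(14) = mex{3,2,1} = 0
G(15) = mex{0,3,2} = 1
G(16) = mex{1,0,0} = 2
G(17) = mex{2,1,1} = 0
G(18) = mex{0,2,2} = 1
G(19) = mex{1,0,3} = 2
G(20) = mex{2,1,0} = 3
G(21) = mex{3,2,1} = 0
G(22) = mex{0,3,2} = 1
G(23) = mex{1,0,0} = 2

2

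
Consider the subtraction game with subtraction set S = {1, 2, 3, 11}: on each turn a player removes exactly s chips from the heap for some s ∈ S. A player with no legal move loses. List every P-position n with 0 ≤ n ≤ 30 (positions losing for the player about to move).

0, 4, 8, 12, 16, 20, 24, 28

G(0) = 0
G(1) = mex{0} = 1
G(2) = mex{1,0} = 2
G(3) = mex{2,1,0} = 3
G(4) = mex{3,2,1} = 0
G(5) = mex{0,3,2} = 1
G(6) = mex{1,0,3} = 2
G(7) = mex{2,1,0} = 3
G(8) = mex{3,2,1} = 0
G(9) = mex{0,3,2} = 1
G(10) = mex{1,0,3} = 2
G(11) = mex{2,1,0,0} = 3
G(12) = mex{3,2,1,1} = 0
G(13) = mex{0,3,2,2} = 1
G(14) = mex{1,0,3,3} = 2
G(15) = mex{2,1,0,0} = 3
G(16) = mex{3,2,1,1} = 0
G(17) = mex{0,3,2,2} = 1
G(18) = mex{1,0,3,3} = 2
G(19) = mex{2,1,0,0} = 3
G(20) = mex{3,2,1,1} = 0
G(21) = mex{0,3,2,2} = 1
G(22) = mex{1,0,3,3} = 2
G(23) = mex{2,1,0,0} = 3
G(24) = mex{3,2,1,1} = 0
G(25) = mex{0,3,2,2} = 1
G(26) = mex{1,0,3,3} = 2
G(27) = mex{2,1,0,0} = 3
G(28) = mex{3,2,1,1} = 0
G(29) = mex{0,3,2,2} = 1
G(30) = mex{1,0,3,3} = 2
P-positions are exactly the n with G(n) = 0.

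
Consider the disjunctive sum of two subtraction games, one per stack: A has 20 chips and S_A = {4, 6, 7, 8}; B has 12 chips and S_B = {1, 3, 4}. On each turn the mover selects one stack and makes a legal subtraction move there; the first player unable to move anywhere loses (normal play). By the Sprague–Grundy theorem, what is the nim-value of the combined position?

1

Stack A, S = {4, 6, 7, 8}:
n :  0  1  2  3  4  5  6  7  8  9 10 11 12 13 14 15 16 17 18 19 20
G :  0  0  0  0  1  1  1  1  2  2  2  2  0  0  0  0  1  1  1  1  2
G_A(20) = 2.
Stack B, S = {1, 3, 4}:
n :  0  1  2  3  4  5  6  7  8  9 10 11 12
G :  0  1  0  1  2  3  2  0  1  0  1  2  3
G_B(12) = 3.
Combined Grundy value = 2 ⊕ 3 = 1.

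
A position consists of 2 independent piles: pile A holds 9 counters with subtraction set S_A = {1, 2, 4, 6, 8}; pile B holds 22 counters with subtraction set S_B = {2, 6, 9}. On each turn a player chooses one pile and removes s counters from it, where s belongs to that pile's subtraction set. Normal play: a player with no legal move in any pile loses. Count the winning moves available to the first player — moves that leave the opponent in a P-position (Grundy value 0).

1

Pile A, S = {1, 2, 4, 6, 8}:
n : 0 1 2 3 4 5 6 7 8 9
G : 0 1 2 0 1 2 3 4 5 3
G_A(9) = 3.
Pile B, S = {2, 6, 9}:
G(0) = 0
G(1) = mex{} = 0
G(2) = mex{0} = 1
G(3) = mex{0} = 1
G(4) = mex{1} = 0
G(5) = mex{1} = 0
G(6) = mex{0,0} = 1
G(7) = mex{0,0} = 1
G(8) = mex{1,1} = 0
G(9) = mex{1,1,0} = 2
G(10) = mex{0,0,0} = 1
G(11) = mex{2,0,1} = 3
G(12) = mex{1,1,1} = 0
G(13) = mex{3,1,0} = 2
G(14) = mex{0,0,0} = 1
G(15) = mex{2,2,1} = 0
G(16) = mex{1,1,1} = 0
G(17) = mex{0,3,0} = 1
G(18) = mex{0,0,2} = 1
G(19) = mex{1,2,1} = 0
G(20) = mex{1,1,3} = 0
G(21) = mex{0,0,0} = 1
G(22) = mex{0,0,2} = 1
G_B(22) = 1.
Combined Grundy value = 3 ⊕ 1 = 2.
A winning move leaves total XOR = 0, i.e. changes one component's Grundy value g to g ⊕ X where X is the current total.
Pile A: need g' = 3⊕2 = 1. Options: 9−1→G=5, 9−2→G=4, 9−4→G=2, 9−6→G=0, 9−8→G=1. Hits: 1.
Pile B: need g' = 1⊕2 = 3. Options: 22−2→G=0, 22−6→G=0, 22−9→G=2. Hits: 0.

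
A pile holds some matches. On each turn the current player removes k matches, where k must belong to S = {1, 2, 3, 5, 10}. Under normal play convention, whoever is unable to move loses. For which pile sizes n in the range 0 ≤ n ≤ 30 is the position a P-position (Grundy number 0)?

n :  0  1  2  3  4  5  6  7  8  9 10 11 12 13 14 15 16 17 18 19 20 21 22 23 24 25 26 27 28 29 30
G :  0  1  2  3  0  1  2  3  0  1  2  3  0  1  2  3  0  1  2  3  0  1  2  3  0  1  2  3  0  1  2
P-positions are exactly the n with G(n) = 0.

0, 4, 8, 12, 16, 20, 24, 28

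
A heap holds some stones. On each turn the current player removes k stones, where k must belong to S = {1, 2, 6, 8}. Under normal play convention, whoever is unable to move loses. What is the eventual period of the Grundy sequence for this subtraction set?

7

n :  0  1  2  3  4  5  6  7  8  9 10 11 12 13 14 15 16
G :  0  1  2  0  1  2  3  0  1  2  0  1  2  3  0  1  2
G(n+7) = G(n) holds for n = 0,…,7 (a full window of length max(S) = 8), so the sequence is purely periodic with period 7.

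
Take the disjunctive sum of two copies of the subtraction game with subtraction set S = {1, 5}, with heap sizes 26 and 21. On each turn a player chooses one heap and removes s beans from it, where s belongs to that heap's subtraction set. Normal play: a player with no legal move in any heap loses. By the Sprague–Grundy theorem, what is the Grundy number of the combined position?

1

All heaps use S = {1, 5}:
G(0) = 0
G(1) = mex{0} = 1
G(2) = mex{1} = 0
G(3) = mex{0} = 1
G(4) = mex{1} = 0
G(5) = mex{0,0} = 1
G(6) = mex{1,1} = 0
G(7) = mex{0,0} = 1
G(8) = mex{1,1} = 0
G(9) = mex{0,0} = 1
G(10) = mex{1,1} = 0
G(11) = mex{0,0} = 1
G(12) = mex{1,1} = 0
G(13) = mex{0,0} = 1
G(14) = mex{1,1} = 0
G(15) = mex{0,0} = 1
G(16) = mex{1,1} = 0
G(17) = mex{0,0} = 1
G(18) = mex{1,1} = 0
G(19) = mex{0,0} = 1
G(20) = mex{1,1} = 0
G(21) = mex{0,0} = 1
G(22) = mex{1,1} = 0
G(23) = mex{0,0} = 1
G(24) = mex{1,1} = 0
G(25) = mex{0,0} = 1
G(26) = mex{1,1} = 0
Heap A: G(26) = 0.
Heap B: G(21) = 1.
Combined Grundy value = 0 ⊕ 1 = 1.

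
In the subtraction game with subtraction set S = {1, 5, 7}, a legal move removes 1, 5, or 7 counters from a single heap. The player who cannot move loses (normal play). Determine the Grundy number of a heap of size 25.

n :  0  1  2  3  4  5  6  7  8  9 10 11 12 13 14 15 16 17 18 19 20 21 22 23 24 25
G :  0  1  0  1  0  1  0  1  0  1  0  1  0  1  0  1  0  1  0  1  0  1  0  1  0  1

1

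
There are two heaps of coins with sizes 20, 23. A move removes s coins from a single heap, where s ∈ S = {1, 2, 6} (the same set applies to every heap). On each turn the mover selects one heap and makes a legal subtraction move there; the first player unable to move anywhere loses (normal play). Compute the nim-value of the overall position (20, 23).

All heaps use S = {1, 2, 6}:
n :  0  1  2  3  4  5  6  7  8  9 10 11 12 13 14 15 16 17 18 19 20 21 22 23
G :  0  1  2  0  1  2  3  0  1  2  0  1  2  3  0  1  2  0  1  2  3  0  1  2
Heap A: G(20) = 3.
Heap B: G(23) = 2.
Combined Grundy value = 3 ⊕ 2 = 1.

1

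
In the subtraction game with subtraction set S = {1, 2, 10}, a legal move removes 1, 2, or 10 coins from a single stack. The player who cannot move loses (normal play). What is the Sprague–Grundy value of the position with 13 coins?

G(0) = 0
G(1) = mex{0} = 1
G(2) = mex{1,0} = 2
G(3) = mex{2,1} = 0
G(4) = mex{0,2} = 1
G(5) = mex{1,0} = 2
G(6) = mex{2,1} = 0
G(7) = mex{0,2} = 1
G(8) = mex{1,0} = 2
G(9) = mex{2,1} = 0
G(10) = mex{0,2,0} = 1
G(11) = mex{1,0,1} = 2
G(12) = mex{2,1,2} = 0
G(13) = mex{0,2,0} = 1

1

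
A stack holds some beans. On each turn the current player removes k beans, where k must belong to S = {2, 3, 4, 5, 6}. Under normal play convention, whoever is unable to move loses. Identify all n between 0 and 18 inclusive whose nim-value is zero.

0, 1, 8, 9, 16, 17

G(0) = 0
G(1) = mex{} = 0
G(2) = mex{0} = 1
G(3) = mex{0,0} = 1
G(4) = mex{1,0,0} = 2
G(5) = mex{1,1,0,0} = 2
G(6) = mex{2,1,1,0,0} = 3
G(7) = mex{2,2,1,1,0} = 3
G(8) = mex{3,2,2,1,1} = 0
G(9) = mex{3,3,2,2,1} = 0
G(10) = mex{0,3,3,2,2} = 1
G(11) = mex{0,0,3,3,2} = 1
G(12) = mex{1,0,0,3,3} = 2
G(13) = mex{1,1,0,0,3} = 2
G(14) = mex{2,1,1,0,0} = 3
G(15) = mex{2,2,1,1,0} = 3
G(16) = mex{3,2,2,1,1} = 0
G(17) = mex{3,3,2,2,1} = 0
G(18) = mex{0,3,3,2,2} = 1
P-positions are exactly the n with G(n) = 0.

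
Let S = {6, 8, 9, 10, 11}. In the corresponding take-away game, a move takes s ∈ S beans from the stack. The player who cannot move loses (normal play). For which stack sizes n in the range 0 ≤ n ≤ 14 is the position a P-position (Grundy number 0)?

0, 1, 2, 3, 4, 5

n :  0  1  2  3  4  5  6  7  8  9 10 11 12 13 14
G :  0  0  0  0  0  0  1  1  1  1  1  1  2  2  2
P-positions are exactly the n with G(n) = 0.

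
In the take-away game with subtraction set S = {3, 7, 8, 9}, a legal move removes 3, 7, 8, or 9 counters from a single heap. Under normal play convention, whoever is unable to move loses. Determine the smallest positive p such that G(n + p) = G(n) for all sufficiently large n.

G(0) = 0
G(1) = mex{} = 0
G(2) = mex{} = 0
G(3) = mex{0} = 1
G(4) = mex{0} = 1
G(5) = mex{0} = 1
G(6) = mex{1} = 0
G(7) = mex{1,0} = 2
G(8) = mex{1,0,0} = 2
G(9) = mex{0,0,0,0} = 1
G(10) = mex{2,1,0,0} = 3
G(11) = mex{2,1,1,0} = 3
G(12) = mex{1,1,1,1} = 0
G(13) = mex{3,0,1,1} = 2
G(14) = mex{3,2,0,1} = 4
G(15) = mex{0,2,2,0} = 1
G(16) = mex{2,1,2,2} = 0
G(17) = mex{4,3,1,2} = 0
G(18) = mex{1,3,3,1} = 0
G(19) = mex{0,0,3,3} = 1
G(20) = mex{0,2,0,3} = 1
G(21) = mex{0,4,2,0} = 1
G(22) = mex{1,1,4,2} = 0
G(23) = mex{1,0,1,4} = 2
G(24) = mex{1,0,0,1} = 2
G(25) = mex{0,0,0,0} = 1
G(26) = mex{2,1,0,0} = 3
G(27) = mex{2,1,1,0} = 3
G(28) = mex{1,1,1,1} = 0
G(29) = mex{3,0,1,1} = 2
G(30) = mex{3,2,0,1} = 4
G(31) = mex{0,2,2,0} = 1
G(32) = mex{2,1,2,2} = 0
G(33) = mex{4,3,1,2} = 0
G(n+16) = G(n) holds for n = 0,…,8 (a full window of length max(S) = 9), so the sequence is purely periodic with period 16.

16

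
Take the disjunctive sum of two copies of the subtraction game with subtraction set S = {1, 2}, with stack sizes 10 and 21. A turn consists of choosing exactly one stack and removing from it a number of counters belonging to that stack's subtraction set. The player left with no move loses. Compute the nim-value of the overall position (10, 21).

All stacks use S = {1, 2}:
n :  0  1  2  3  4  5  6  7  8  9 10 11 12 13 14 15 16 17 18 19 20 21
G :  0  1  2  0  1  2  0  1  2  0  1  2  0  1  2  0  1  2  0  1  2  0
Stack A: G(10) = 1.
Stack B: G(21) = 0.
Combined Grundy value = 1 ⊕ 0 = 1.

1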